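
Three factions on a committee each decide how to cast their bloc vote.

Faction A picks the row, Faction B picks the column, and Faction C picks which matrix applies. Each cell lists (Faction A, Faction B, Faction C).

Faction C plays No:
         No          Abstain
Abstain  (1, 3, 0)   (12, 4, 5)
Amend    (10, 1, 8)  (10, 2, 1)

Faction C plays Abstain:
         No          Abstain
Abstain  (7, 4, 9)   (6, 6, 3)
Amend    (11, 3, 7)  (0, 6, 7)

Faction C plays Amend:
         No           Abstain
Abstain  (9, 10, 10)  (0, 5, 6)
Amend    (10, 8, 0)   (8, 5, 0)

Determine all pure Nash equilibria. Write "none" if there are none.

No pure-strategy Nash equilibrium.

Faction A against (No, No): payoffs 1, 10 → best response Amend.
Faction A against (No, Abstain): payoffs 7, 11 → best response Amend.
Faction A against (No, Amend): payoffs 9, 10 → best response Amend.
Faction A against (Abstain, No): payoffs 12, 10 → best response Abstain.
Faction A against (Abstain, Abstain): payoffs 6, 0 → best response Abstain.
Faction A against (Abstain, Amend): payoffs 0, 8 → best response Amend.
Faction B against (Abstain, No): payoffs 3, 4 → best response Abstain.
Faction B against (Abstain, Abstain): payoffs 4, 6 → best response Abstain.
Faction B against (Abstain, Amend): payoffs 10, 5 → best response No.
Faction B against (Amend, No): payoffs 1, 2 → best response Abstain.
Faction B against (Amend, Abstain): payoffs 3, 6 → best response Abstain.
Faction B against (Amend, Amend): payoffs 8, 5 → best response No.
Faction C against (Abstain, No): payoffs 0, 9, 10 → best response Amend.
Faction C against (Abstain, Abstain): payoffs 5, 3, 6 → best response Amend.
Faction C against (Amend, No): payoffs 8, 7, 0 → best response No.
Faction C against (Amend, Abstain): payoffs 1, 7, 0 → best response Abstain.
No profile is a mutual best response for all players.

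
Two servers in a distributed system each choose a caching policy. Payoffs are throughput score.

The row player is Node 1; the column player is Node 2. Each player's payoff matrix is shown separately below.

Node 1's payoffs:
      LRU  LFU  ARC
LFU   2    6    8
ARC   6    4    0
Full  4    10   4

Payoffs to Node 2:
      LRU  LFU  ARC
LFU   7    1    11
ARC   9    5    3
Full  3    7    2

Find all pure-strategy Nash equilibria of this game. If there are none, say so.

The pure Nash equilibria are (LFU, ARC), (ARC, LRU), (Full, LFU).

Check each profile: it is a Nash equilibrium iff no player can strictly gain by switching unilaterally.
(LFU, LRU): Node 1 can switch to ARC (2 → 6). Not NE.
(LFU, LFU): Node 1 can switch to Full (6 → 10). Not NE.
(LFU, ARC): Node 1 gets 8, best alternative 4; Node 2 gets 11, best alternative 7. No profitable deviation — NE.
(ARC, LRU): Node 1 gets 6, best alternative 4; Node 2 gets 9, best alternative 5. No profitable deviation — NE.
(ARC, LFU): Node 1 can switch to LFU (4 → 6). Not NE.
(ARC, ARC): Node 1 can switch to LFU (0 → 8). Not NE.
(Full, LRU): Node 1 can switch to ARC (4 → 6). Not NE.
(Full, LFU): Node 1 gets 10, best alternative 6; Node 2 gets 7, best alternative 3. No profitable deviation — NE.
(Full, ARC): Node 1 can switch to LFU (4 → 8). Not NE.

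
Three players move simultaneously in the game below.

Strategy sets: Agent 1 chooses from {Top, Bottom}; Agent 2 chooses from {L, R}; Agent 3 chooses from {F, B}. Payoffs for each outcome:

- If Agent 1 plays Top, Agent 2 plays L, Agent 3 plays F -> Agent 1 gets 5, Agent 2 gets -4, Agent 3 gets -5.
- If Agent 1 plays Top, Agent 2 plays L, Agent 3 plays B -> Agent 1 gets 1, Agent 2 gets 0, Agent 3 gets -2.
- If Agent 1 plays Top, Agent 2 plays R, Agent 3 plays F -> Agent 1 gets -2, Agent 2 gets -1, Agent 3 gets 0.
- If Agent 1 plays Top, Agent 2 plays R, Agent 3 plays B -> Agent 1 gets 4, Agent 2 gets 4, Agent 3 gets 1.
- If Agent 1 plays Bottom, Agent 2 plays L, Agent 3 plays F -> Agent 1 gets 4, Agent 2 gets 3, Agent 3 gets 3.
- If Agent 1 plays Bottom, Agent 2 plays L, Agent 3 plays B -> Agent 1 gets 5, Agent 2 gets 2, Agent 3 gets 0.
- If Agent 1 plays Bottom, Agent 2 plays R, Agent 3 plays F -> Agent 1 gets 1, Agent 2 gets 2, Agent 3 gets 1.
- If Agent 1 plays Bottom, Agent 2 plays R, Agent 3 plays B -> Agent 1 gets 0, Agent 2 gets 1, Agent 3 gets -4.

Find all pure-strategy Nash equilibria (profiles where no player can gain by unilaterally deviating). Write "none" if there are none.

(Top, R, B)

Agent 1 against (L, F): payoffs 5, 4 → best response Top.
Agent 1 against (L, B): payoffs 1, 5 → best response Bottom.
Agent 1 against (R, F): payoffs -2, 1 → best response Bottom.
Agent 1 against (R, B): payoffs 4, 0 → best response Top.
Agent 2 against (Top, F): payoffs -4, -1 → best response R.
Agent 2 against (Top, B): payoffs 0, 4 → best response R.
Agent 2 against (Bottom, F): payoffs 3, 2 → best response L.
Agent 2 against (Bottom, B): payoffs 2, 1 → best response L.
Agent 3 against (Top, L): payoffs -5, -2 → best response B.
Agent 3 against (Top, R): payoffs 0, 1 → best response B.
Agent 3 against (Bottom, L): payoffs 3, 0 → best response F.
Agent 3 against (Bottom, R): payoffs 1, -4 → best response F.
Mutual best responses: (Top, R, B).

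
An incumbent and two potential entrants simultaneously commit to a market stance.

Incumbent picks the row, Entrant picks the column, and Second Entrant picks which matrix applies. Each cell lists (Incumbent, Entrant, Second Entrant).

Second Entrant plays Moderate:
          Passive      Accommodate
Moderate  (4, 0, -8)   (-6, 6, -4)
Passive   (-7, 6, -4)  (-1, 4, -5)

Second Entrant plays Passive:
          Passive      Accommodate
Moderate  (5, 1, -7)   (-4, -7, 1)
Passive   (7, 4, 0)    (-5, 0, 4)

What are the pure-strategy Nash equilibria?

Check each profile: it is a Nash equilibrium iff no player can strictly gain by switching unilaterally.
(Moderate, Passive, Moderate): Entrant can switch to Accommodate (0 → 6). Not NE.
(Moderate, Passive, Passive): Incumbent can switch to Passive (5 → 7). Not NE.
(Moderate, Accommodate, Moderate): Incumbent can switch to Passive (-6 → -1). Not NE.
(Moderate, Accommodate, Passive): Entrant can switch to Passive (-7 → 1). Not NE.
(Passive, Passive, Moderate): Incumbent can switch to Moderate (-7 → 4). Not NE.
(Passive, Passive, Passive): Incumbent gets 7, best alternative 5; Entrant gets 4, best alternative 0; Second Entrant gets 0, best alternative -4. No profitable deviation — NE.
(Passive, Accommodate, Moderate): Entrant can switch to Passive (4 → 6). Not NE.
(Passive, Accommodate, Passive): Incumbent can switch to Moderate (-5 → -4). Not NE.

(Passive, Passive, Passive)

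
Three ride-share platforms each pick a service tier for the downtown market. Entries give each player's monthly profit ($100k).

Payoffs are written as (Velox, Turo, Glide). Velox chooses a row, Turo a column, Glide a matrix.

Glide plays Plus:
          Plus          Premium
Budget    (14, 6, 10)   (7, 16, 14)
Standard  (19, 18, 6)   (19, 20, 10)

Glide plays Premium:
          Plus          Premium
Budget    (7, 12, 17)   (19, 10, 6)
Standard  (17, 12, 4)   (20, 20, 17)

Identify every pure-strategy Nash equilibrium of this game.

Velox against (Plus, Plus): payoffs 14, 19 → best response Standard.
Velox against (Plus, Premium): payoffs 7, 17 → best response Standard.
Velox against (Premium, Plus): payoffs 7, 19 → best response Standard.
Velox against (Premium, Premium): payoffs 19, 20 → best response Standard.
Turo against (Budget, Plus): payoffs 6, 16 → best response Premium.
Turo against (Budget, Premium): payoffs 12, 10 → best response Plus.
Turo against (Standard, Plus): payoffs 18, 20 → best response Premium.
Turo against (Standard, Premium): payoffs 12, 20 → best response Premium.
Glide against (Budget, Plus): payoffs 10, 17 → best response Premium.
Glide against (Budget, Premium): payoffs 14, 6 → best response Plus.
Glide against (Standard, Plus): payoffs 6, 4 → best response Plus.
Glide against (Standard, Premium): payoffs 10, 17 → best response Premium.
Mutual best responses: (Standard, Premium, Premium).

(Standard, Premium, Premium)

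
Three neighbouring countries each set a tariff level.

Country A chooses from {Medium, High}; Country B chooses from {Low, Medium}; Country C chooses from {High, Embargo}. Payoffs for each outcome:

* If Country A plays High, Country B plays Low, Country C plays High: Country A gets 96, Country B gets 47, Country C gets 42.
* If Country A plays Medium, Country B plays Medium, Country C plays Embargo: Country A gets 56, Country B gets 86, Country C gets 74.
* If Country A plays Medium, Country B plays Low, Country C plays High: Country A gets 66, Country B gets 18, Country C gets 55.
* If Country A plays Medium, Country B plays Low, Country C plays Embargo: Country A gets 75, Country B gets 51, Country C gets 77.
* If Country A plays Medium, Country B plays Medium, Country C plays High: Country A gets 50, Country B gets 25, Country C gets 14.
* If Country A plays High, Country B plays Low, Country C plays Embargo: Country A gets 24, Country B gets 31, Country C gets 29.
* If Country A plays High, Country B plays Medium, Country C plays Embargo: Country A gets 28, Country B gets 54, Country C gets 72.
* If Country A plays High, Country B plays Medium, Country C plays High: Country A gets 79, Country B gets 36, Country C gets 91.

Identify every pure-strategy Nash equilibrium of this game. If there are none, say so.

Mark each player's best response to every combination of opponents' strategies; a profile where every player is best-responding is a pure Nash equilibrium.
Country A against (Low, High): payoffs 66, 96 → best response High.
Country A against (Low, Embargo): payoffs 75, 24 → best response Medium.
Country A against (Medium, High): payoffs 50, 79 → best response High.
Country A against (Medium, Embargo): payoffs 56, 28 → best response Medium.
Country B against (Medium, High): payoffs 18, 25 → best response Medium.
Country B against (Medium, Embargo): payoffs 51, 86 → best response Medium.
Country B against (High, High): payoffs 47, 36 → best response Low.
Country B against (High, Embargo): payoffs 31, 54 → best response Medium.
Country C against (Medium, Low): payoffs 55, 77 → best response Embargo.
Country C against (Medium, Medium): payoffs 14, 74 → best response Embargo.
Country C against (High, Low): payoffs 42, 29 → best response High.
Country C against (High, Medium): payoffs 91, 72 → best response High.
Mutual best responses: (Medium, Medium, Embargo); (High, Low, High).

The pure Nash equilibria are (Medium, Medium, Embargo); (High, Low, High).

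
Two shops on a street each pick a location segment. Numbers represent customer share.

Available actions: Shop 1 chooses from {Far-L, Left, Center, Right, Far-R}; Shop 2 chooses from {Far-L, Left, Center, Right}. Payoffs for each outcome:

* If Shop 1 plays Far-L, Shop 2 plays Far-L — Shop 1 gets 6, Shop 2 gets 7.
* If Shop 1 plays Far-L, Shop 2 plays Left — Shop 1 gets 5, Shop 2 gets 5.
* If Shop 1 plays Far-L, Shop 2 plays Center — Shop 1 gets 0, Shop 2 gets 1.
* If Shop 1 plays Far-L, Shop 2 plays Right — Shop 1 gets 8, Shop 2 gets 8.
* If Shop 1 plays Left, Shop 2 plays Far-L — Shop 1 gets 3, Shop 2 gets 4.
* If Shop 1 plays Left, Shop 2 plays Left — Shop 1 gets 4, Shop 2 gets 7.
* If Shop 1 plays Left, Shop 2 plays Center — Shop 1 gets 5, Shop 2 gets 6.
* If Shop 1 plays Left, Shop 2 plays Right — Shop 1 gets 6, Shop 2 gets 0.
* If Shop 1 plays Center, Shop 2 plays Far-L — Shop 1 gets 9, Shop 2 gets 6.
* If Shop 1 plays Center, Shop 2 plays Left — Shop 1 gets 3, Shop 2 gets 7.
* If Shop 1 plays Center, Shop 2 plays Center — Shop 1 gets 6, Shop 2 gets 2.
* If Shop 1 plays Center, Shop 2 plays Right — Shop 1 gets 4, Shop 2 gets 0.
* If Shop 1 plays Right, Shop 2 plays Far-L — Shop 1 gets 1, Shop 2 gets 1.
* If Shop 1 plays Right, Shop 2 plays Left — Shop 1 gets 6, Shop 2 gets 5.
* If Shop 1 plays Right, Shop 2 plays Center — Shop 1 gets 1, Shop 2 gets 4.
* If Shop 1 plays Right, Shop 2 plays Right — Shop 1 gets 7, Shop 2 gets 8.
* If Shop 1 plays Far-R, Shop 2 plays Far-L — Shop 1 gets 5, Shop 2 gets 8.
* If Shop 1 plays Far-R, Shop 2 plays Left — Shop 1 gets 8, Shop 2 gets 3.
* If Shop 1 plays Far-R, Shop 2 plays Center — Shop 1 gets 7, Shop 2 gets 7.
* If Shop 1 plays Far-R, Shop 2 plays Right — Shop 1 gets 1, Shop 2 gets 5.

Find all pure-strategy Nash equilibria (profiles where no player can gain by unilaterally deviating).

(Far-L, Far-L): Shop 1 can switch to Center (6 → 9). Not NE.
(Far-L, Left): Shop 1 can switch to Right (5 → 6). Not NE.
(Far-L, Center): Shop 1 can switch to Left (0 → 5). Not NE.
(Far-L, Right): Shop 1 gets 8, best alternative 7; Shop 2 gets 8, best alternative 7. No profitable deviation — NE.
(Left, Far-L): Shop 1 can switch to Far-L (3 → 6). Not NE.
(Left, Left): Shop 1 can switch to Far-L (4 → 5). Not NE.
(Left, Center): Shop 1 can switch to Center (5 → 6). Not NE.
(Left, Right): Shop 1 can switch to Far-L (6 → 8). Not NE.
(Center, Far-L): Shop 2 can switch to Left (6 → 7). Not NE.
(Center, Left): Shop 1 can switch to Far-L (3 → 5). Not NE.
(Center, Center): Shop 1 can switch to Far-R (6 → 7). Not NE.
(The remaining 9 profiles each have a profitable deviation by the same check.)

Pure NE: (Far-L, Right)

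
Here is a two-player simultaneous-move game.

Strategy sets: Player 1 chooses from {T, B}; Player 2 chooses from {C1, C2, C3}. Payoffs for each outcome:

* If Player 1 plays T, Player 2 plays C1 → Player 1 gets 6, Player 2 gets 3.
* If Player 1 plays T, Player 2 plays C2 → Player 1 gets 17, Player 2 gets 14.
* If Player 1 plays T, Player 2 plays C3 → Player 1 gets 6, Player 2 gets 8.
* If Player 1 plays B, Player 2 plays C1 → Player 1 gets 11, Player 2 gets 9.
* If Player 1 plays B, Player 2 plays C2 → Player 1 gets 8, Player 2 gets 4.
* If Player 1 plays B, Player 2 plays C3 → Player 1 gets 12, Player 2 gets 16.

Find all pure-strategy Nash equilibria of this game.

The pure Nash equilibria are (T, C2), (B, C3).

Mark each player's best response to every combination of opponents' strategies; a profile where every player is best-responding is a pure Nash equilibrium.
Player 1 against C1: payoffs 6, 11 → best response B.
Player 1 against C2: payoffs 17, 8 → best response T.
Player 1 against C3: payoffs 6, 12 → best response B.
Player 2 against T: payoffs 3, 14, 8 → best response C2.
Player 2 against B: payoffs 9, 4, 16 → best response C3.
Mutual best responses: (T, C2); (B, C3).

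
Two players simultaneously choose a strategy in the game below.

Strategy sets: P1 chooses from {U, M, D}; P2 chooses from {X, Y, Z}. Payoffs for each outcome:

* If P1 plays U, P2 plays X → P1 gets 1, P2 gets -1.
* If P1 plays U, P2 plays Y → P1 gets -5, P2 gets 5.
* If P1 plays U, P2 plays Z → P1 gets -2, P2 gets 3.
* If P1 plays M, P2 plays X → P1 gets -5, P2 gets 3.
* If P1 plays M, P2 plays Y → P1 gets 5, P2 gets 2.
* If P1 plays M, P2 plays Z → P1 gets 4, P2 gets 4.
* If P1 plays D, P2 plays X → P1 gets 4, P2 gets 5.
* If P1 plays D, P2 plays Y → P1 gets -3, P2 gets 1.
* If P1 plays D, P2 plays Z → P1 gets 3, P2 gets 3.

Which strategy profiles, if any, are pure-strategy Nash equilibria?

For each strategy profile, look for a profitable unilateral deviation.
(U, X): P1 can switch to D (1 → 4). Not NE.
(U, Y): P1 can switch to M (-5 → 5). Not NE.
(U, Z): P1 can switch to M (-2 → 4). Not NE.
(M, X): P1 can switch to U (-5 → 1). Not NE.
(M, Y): P2 can switch to X (2 → 3). Not NE.
(M, Z): P1 gets 4, best alternative 3; P2 gets 4, best alternative 3. No profitable deviation — NE.
(D, X): P1 gets 4, best alternative 1; P2 gets 5, best alternative 3. No profitable deviation — NE.
(D, Y): P1 can switch to M (-3 → 5). Not NE.
(D, Z): P1 can switch to M (3 → 4). Not NE.

Pure-strategy Nash equilibria: (M, Z) and (D, X)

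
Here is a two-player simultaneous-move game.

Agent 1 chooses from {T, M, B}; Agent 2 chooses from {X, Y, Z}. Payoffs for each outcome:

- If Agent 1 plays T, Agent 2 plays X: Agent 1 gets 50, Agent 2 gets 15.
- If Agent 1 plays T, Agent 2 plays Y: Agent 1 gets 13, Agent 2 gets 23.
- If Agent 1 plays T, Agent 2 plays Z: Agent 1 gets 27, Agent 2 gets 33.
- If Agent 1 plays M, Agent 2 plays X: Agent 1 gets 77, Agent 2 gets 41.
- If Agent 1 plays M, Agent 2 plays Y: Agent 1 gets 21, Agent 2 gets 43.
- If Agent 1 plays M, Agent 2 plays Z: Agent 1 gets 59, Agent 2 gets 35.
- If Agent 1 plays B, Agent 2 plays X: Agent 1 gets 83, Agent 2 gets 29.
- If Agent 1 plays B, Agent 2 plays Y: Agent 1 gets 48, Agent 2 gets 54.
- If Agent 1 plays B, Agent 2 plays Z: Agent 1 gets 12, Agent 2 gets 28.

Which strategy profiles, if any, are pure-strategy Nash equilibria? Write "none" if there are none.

Pure NE: (B, Y)

Agent 1 against X: payoffs 50, 77, 83 → best response B.
Agent 1 against Y: payoffs 13, 21, 48 → best response B.
Agent 1 against Z: payoffs 27, 59, 12 → best response M.
Agent 2 against T: payoffs 15, 23, 33 → best response Z.
Agent 2 against M: payoffs 41, 43, 35 → best response Y.
Agent 2 against B: payoffs 29, 54, 28 → best response Y.
Mutual best responses: (B, Y).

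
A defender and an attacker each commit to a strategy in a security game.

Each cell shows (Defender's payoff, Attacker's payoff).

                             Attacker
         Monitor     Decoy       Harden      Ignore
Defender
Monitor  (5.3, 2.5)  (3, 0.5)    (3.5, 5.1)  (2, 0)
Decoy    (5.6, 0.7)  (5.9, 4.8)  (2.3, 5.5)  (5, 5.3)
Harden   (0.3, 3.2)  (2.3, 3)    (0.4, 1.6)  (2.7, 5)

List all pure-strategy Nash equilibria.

The unique pure-strategy Nash equilibrium is (Monitor, Harden).

Mark each player's best response to every combination of opponents' strategies; a profile where every player is best-responding is a pure Nash equilibrium.
Defender against Monitor: payoffs 5.3, 5.6, 0.3 → best response Decoy.
Defender against Decoy: payoffs 3, 5.9, 2.3 → best response Decoy.
Defender against Harden: payoffs 3.5, 2.3, 0.4 → best response Monitor.
Defender against Ignore: payoffs 2, 5, 2.7 → best response Decoy.
Attacker against Monitor: payoffs 2.5, 0.5, 5.1, 0 → best response Harden.
Attacker against Decoy: payoffs 0.7, 4.8, 5.5, 5.3 → best response Harden.
Attacker against Harden: payoffs 3.2, 3, 1.6, 5 → best response Ignore.
Mutual best responses: (Monitor, Harden).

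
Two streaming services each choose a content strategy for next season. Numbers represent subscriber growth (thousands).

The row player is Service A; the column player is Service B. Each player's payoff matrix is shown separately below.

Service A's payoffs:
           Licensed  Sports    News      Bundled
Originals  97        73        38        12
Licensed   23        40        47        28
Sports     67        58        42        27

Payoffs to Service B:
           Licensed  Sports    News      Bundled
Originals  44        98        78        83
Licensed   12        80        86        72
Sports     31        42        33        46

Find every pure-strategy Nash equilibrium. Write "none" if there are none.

Service A against Licensed: payoffs 97, 23, 67 → best response Originals.
Service A against Sports: payoffs 73, 40, 58 → best response Originals.
Service A against News: payoffs 38, 47, 42 → best response Licensed.
Service A against Bundled: payoffs 12, 28, 27 → best response Licensed.
Service B against Originals: payoffs 44, 98, 78, 83 → best response Sports.
Service B against Licensed: payoffs 12, 80, 86, 72 → best response News.
Service B against Sports: payoffs 31, 42, 33, 46 → best response Bundled.
Mutual best responses: (Originals, Sports); (Licensed, News).

Pure-strategy Nash equilibria: (Originals, Sports) and (Licensed, News)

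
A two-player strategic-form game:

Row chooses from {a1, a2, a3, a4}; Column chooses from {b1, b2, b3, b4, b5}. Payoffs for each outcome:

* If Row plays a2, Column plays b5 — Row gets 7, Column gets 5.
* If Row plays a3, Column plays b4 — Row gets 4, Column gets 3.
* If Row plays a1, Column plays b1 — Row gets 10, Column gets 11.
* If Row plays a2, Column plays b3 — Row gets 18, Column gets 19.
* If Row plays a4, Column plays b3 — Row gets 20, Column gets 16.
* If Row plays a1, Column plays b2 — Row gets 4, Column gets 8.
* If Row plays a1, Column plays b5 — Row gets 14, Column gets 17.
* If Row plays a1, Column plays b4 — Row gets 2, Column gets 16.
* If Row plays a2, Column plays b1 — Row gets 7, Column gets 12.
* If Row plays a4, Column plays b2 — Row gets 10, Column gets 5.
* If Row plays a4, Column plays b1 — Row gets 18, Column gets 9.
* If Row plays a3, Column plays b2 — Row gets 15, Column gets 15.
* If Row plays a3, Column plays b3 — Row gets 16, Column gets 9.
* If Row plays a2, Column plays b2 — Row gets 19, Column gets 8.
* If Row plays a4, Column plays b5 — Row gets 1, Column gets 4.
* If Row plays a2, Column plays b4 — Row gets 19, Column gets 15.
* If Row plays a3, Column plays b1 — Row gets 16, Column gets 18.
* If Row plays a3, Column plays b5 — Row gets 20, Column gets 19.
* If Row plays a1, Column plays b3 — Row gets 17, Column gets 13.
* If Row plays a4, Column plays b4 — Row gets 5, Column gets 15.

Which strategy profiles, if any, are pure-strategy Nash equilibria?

The pure Nash equilibria are (a3, b5) and (a4, b3).

For each strategy profile, look for a profitable unilateral deviation.
(a1, b1): Row can switch to a3 (10 → 16). Not NE.
(a1, b2): Row can switch to a2 (4 → 19). Not NE.
(a1, b3): Row can switch to a2 (17 → 18). Not NE.
(a1, b4): Row can switch to a2 (2 → 19). Not NE.
(a1, b5): Row can switch to a3 (14 → 20). Not NE.
(a2, b1): Row can switch to a1 (7 → 10). Not NE.
(a3, b5): Row gets 20, best alternative 14; Column gets 19, best alternative 18. No profitable deviation — NE.
(a4, b3): Row gets 20, best alternative 18; Column gets 16, best alternative 15. No profitable deviation — NE.
(The remaining 12 profiles each have a profitable deviation by the same check.)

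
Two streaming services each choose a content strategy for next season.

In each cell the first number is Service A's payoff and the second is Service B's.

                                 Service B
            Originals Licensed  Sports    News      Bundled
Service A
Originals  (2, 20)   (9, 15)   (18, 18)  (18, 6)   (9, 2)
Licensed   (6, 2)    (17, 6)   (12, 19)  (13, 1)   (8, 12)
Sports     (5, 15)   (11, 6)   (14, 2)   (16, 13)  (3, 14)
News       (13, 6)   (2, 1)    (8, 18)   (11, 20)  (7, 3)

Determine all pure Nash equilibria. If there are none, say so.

none

Service A against Originals: payoffs 2, 6, 5, 13 → best response News.
Service A against Licensed: payoffs 9, 17, 11, 2 → best response Licensed.
Service A against Sports: payoffs 18, 12, 14, 8 → best response Originals.
Service A against News: payoffs 18, 13, 16, 11 → best response Originals.
Service A against Bundled: payoffs 9, 8, 3, 7 → best response Originals.
Service B against Originals: payoffs 20, 15, 18, 6, 2 → best response Originals.
Service B against Licensed: payoffs 2, 6, 19, 1, 12 → best response Sports.
Service B against Sports: payoffs 15, 6, 2, 13, 14 → best response Originals.
Service B against News: payoffs 6, 1, 18, 20, 3 → best response News.
No profile is a mutual best response for all players.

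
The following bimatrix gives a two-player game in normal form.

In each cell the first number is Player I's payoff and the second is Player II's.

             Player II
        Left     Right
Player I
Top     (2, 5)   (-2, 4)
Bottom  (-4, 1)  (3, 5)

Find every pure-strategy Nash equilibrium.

(Top, Left) and (Bottom, Right)

Check each profile: it is a Nash equilibrium iff no player can strictly gain by switching unilaterally.
(Top, Left): Player I gets 2, best alternative -4; Player II gets 5, best alternative 4. No profitable deviation — NE.
(Top, Right): Player I can switch to Bottom (-2 → 3). Not NE.
(Bottom, Left): Player I can switch to Top (-4 → 2). Not NE.
(Bottom, Right): Player I gets 3, best alternative -2; Player II gets 5, best alternative 1. No profitable deviation — NE.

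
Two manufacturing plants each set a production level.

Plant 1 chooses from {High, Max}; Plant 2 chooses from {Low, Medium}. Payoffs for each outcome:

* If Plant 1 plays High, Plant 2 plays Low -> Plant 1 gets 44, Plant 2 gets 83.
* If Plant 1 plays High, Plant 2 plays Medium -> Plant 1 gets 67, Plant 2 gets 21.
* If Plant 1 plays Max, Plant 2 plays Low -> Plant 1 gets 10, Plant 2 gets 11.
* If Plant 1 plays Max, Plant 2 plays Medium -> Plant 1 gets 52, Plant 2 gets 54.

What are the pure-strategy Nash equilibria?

Mark each player's best response to every combination of opponents' strategies; a profile where every player is best-responding is a pure Nash equilibrium.
Plant 1 against Low: payoffs 44, 10 → best response High.
Plant 1 against Medium: payoffs 67, 52 → best response High.
Plant 2 against High: payoffs 83, 21 → best response Low.
Plant 2 against Max: payoffs 11, 54 → best response Medium.
Mutual best responses: (High, Low).

Pure NE: (High, Low)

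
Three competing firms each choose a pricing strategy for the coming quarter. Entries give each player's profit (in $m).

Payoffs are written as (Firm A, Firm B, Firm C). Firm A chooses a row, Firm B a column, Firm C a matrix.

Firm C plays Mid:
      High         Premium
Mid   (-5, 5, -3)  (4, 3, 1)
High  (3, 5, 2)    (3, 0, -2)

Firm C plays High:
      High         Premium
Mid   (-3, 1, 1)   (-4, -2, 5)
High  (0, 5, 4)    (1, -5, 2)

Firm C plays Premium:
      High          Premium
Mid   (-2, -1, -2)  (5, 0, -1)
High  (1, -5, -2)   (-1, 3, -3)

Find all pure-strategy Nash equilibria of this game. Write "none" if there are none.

(Mid, High, Mid): Firm A can switch to High (-5 → 3). Not NE.
(Mid, High, High): Firm A can switch to High (-3 → 0). Not NE.
(Mid, High, Premium): Firm A can switch to High (-2 → 1). Not NE.
(Mid, Premium, Mid): Firm B can switch to High (3 → 5). Not NE.
(Mid, Premium, High): Firm A can switch to High (-4 → 1). Not NE.
(Mid, Premium, Premium): Firm C can switch to Mid (-1 → 1). Not NE.
(High, High, High): Firm A gets 0, best alternative -3; Firm B gets 5, best alternative -5; Firm C gets 4, best alternative 2. No profitable deviation — NE.
(The remaining 5 profiles each have a profitable deviation by the same check.)

The unique pure-strategy Nash equilibrium is (High, High, High).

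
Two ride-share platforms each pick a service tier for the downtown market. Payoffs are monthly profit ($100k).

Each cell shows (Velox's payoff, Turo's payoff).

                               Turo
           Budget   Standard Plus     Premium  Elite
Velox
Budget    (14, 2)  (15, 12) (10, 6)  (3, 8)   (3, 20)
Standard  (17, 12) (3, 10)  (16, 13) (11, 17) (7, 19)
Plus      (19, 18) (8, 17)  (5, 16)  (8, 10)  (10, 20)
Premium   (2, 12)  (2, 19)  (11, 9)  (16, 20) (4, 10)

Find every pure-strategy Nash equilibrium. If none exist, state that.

Velox against Budget: payoffs 14, 17, 19, 2 → best response Plus.
Velox against Standard: payoffs 15, 3, 8, 2 → best response Budget.
Velox against Plus: payoffs 10, 16, 5, 11 → best response Standard.
Velox against Premium: payoffs 3, 11, 8, 16 → best response Premium.
Velox against Elite: payoffs 3, 7, 10, 4 → best response Plus.
Turo against Budget: payoffs 2, 12, 6, 8, 20 → best response Elite.
Turo against Standard: payoffs 12, 10, 13, 17, 19 → best response Elite.
Turo against Plus: payoffs 18, 17, 16, 10, 20 → best response Elite.
Turo against Premium: payoffs 12, 19, 9, 20, 10 → best response Premium.
Mutual best responses: (Plus, Elite); (Premium, Premium).

Pure-strategy Nash equilibria: (Plus, Elite), (Premium, Premium)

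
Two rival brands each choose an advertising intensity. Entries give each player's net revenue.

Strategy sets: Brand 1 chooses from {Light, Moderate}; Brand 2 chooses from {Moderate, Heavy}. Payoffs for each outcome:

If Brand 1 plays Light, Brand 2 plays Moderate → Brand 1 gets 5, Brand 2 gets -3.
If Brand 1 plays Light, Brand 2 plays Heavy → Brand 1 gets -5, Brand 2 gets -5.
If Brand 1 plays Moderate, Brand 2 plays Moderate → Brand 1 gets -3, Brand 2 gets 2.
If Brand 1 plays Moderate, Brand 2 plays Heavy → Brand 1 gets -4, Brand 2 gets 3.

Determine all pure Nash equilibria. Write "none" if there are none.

For each player, find the best response to each opponent profile; mutual best responses are the pure NE.
Brand 1 against Moderate: payoffs 5, -3 → best response Light.
Brand 1 against Heavy: payoffs -5, -4 → best response Moderate.
Brand 2 against Light: payoffs -3, -5 → best response Moderate.
Brand 2 against Moderate: payoffs 2, 3 → best response Heavy.
Mutual best responses: (Light, Moderate); (Moderate, Heavy).

The pure Nash equilibria are (Light, Moderate), (Moderate, Heavy).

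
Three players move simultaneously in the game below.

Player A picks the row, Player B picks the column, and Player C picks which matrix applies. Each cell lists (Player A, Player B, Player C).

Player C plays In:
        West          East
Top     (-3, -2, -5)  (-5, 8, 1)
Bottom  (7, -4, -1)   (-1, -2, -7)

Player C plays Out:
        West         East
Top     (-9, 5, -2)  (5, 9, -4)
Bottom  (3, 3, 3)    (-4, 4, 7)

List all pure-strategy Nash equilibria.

Player A against (West, In): payoffs -3, 7 → best response Bottom.
Player A against (West, Out): payoffs -9, 3 → best response Bottom.
Player A against (East, In): payoffs -5, -1 → best response Bottom.
Player A against (East, Out): payoffs 5, -4 → best response Top.
Player B against (Top, In): payoffs -2, 8 → best response East.
Player B against (Top, Out): payoffs 5, 9 → best response East.
Player B against (Bottom, In): payoffs -4, -2 → best response East.
Player B against (Bottom, Out): payoffs 3, 4 → best response East.
Player C against (Top, West): payoffs -5, -2 → best response Out.
Player C against (Top, East): payoffs 1, -4 → best response In.
Player C against (Bottom, West): payoffs -1, 3 → best response Out.
Player C against (Bottom, East): payoffs -7, 7 → best response Out.
No profile is a mutual best response for all players.

There is no pure-strategy Nash equilibrium.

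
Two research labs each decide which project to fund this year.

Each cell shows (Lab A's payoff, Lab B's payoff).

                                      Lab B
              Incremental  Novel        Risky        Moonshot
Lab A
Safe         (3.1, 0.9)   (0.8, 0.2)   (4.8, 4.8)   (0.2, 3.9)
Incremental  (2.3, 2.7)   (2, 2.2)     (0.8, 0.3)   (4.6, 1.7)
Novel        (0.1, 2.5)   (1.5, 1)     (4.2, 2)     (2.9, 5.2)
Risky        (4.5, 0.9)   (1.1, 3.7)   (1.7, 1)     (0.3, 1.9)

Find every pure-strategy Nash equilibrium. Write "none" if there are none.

(Safe, Risky)

Lab A against Incremental: payoffs 3.1, 2.3, 0.1, 4.5 → best response Risky.
Lab A against Novel: payoffs 0.8, 2, 1.5, 1.1 → best response Incremental.
Lab A against Risky: payoffs 4.8, 0.8, 4.2, 1.7 → best response Safe.
Lab A against Moonshot: payoffs 0.2, 4.6, 2.9, 0.3 → best response Incremental.
Lab B against Safe: payoffs 0.9, 0.2, 4.8, 3.9 → best response Risky.
Lab B against Incremental: payoffs 2.7, 2.2, 0.3, 1.7 → best response Incremental.
Lab B against Novel: payoffs 2.5, 1, 2, 5.2 → best response Moonshot.
Lab B against Risky: payoffs 0.9, 3.7, 1, 1.9 → best response Novel.
Mutual best responses: (Safe, Risky).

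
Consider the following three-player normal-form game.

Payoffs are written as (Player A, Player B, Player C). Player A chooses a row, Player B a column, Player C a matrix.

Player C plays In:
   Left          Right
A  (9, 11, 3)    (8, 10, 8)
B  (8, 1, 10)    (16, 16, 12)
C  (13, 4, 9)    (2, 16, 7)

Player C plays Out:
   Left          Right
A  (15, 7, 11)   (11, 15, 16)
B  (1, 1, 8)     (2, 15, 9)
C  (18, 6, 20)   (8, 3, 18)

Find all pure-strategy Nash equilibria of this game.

The pure Nash equilibria are (A, Right, Out) and (B, Right, In) and (C, Left, Out).

Player A against (Left, In): payoffs 9, 8, 13 → best response C.
Player A against (Left, Out): payoffs 15, 1, 18 → best response C.
Player A against (Right, In): payoffs 8, 16, 2 → best response B.
Player A against (Right, Out): payoffs 11, 2, 8 → best response A.
Player B against (A, In): payoffs 11, 10 → best response Left.
Player B against (A, Out): payoffs 7, 15 → best response Right.
Player B against (B, In): payoffs 1, 16 → best response Right.
Player B against (B, Out): payoffs 1, 15 → best response Right.
Player B against (C, In): payoffs 4, 16 → best response Right.
Player B against (C, Out): payoffs 6, 3 → best response Left.
Player C against (A, Left): payoffs 3, 11 → best response Out.
Player C against (A, Right): payoffs 8, 16 → best response Out.
Player C against (B, Left): payoffs 10, 8 → best response In.
Player C against (B, Right): payoffs 12, 9 → best response In.
Player C against (C, Left): payoffs 9, 20 → best response Out.
Player C against (C, Right): payoffs 7, 18 → best response Out.
Mutual best responses: (A, Right, Out); (B, Right, In); (C, Left, Out).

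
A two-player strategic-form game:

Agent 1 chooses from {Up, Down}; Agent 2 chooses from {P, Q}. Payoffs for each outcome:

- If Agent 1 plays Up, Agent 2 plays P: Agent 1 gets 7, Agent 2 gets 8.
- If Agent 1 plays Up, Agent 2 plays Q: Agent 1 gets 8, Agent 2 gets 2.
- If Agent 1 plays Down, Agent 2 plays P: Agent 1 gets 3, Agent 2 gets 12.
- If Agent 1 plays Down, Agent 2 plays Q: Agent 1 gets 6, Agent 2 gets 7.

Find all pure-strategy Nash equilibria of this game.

The unique pure-strategy Nash equilibrium is (Up, P).

(Up, P): Agent 1 gets 7, best alternative 3; Agent 2 gets 8, best alternative 2. No profitable deviation — NE.
(Up, Q): Agent 2 can switch to P (2 → 8). Not NE.
(Down, P): Agent 1 can switch to Up (3 → 7). Not NE.
(Down, Q): Agent 1 can switch to Up (6 → 8). Not NE.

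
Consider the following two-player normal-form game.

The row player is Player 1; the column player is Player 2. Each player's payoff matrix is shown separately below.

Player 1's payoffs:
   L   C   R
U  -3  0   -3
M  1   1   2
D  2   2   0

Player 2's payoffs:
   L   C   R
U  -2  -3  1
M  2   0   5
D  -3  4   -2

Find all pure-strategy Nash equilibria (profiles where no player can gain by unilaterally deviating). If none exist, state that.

(U, L): Player 1 can switch to M (-3 → 1). Not NE.
(U, C): Player 1 can switch to M (0 → 1). Not NE.
(U, R): Player 1 can switch to M (-3 → 2). Not NE.
(M, L): Player 1 can switch to D (1 → 2). Not NE.
(M, C): Player 1 can switch to D (1 → 2). Not NE.
(M, R): Player 1 gets 2, best alternative 0; Player 2 gets 5, best alternative 2. No profitable deviation — NE.
(D, L): Player 2 can switch to C (-3 → 4). Not NE.
(D, C): Player 1 gets 2, best alternative 1; Player 2 gets 4, best alternative -2. No profitable deviation — NE.
(D, R): Player 1 can switch to M (0 → 2). Not NE.

The pure Nash equilibria are (M, R); (D, C).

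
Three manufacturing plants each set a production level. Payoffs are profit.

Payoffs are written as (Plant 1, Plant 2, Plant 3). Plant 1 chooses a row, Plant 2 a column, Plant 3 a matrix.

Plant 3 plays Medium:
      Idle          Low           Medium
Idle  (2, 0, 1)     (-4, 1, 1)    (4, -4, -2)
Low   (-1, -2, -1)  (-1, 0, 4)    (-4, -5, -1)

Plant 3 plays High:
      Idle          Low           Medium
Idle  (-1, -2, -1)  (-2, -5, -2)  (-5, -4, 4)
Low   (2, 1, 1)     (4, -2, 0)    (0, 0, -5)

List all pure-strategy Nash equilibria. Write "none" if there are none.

Check each profile: it is a Nash equilibrium iff no player can strictly gain by switching unilaterally.
(Idle, Idle, Medium): Plant 2 can switch to Low (0 → 1). Not NE.
(Idle, Idle, High): Plant 1 can switch to Low (-1 → 2). Not NE.
(Idle, Low, Medium): Plant 1 can switch to Low (-4 → -1). Not NE.
(Idle, Low, High): Plant 1 can switch to Low (-2 → 4). Not NE.
(Idle, Medium, Medium): Plant 2 can switch to Idle (-4 → 0). Not NE.
(Idle, Medium, High): Plant 1 can switch to Low (-5 → 0). Not NE.
(Low, Idle, Medium): Plant 1 can switch to Idle (-1 → 2). Not NE.
(Low, Idle, High): Plant 1 gets 2, best alternative -1; Plant 2 gets 1, best alternative 0; Plant 3 gets 1, best alternative -1. No profitable deviation — NE.
(Low, Low, Medium): Plant 1 gets -1, best alternative -4; Plant 2 gets 0, best alternative -2; Plant 3 gets 4, best alternative 0. No profitable deviation — NE.
(Low, Low, High): Plant 2 can switch to Idle (-2 → 1). Not NE.
(Low, Medium, Medium): Plant 1 can switch to Idle (-4 → 4). Not NE.
(Low, Medium, High): Plant 2 can switch to Idle (0 → 1). Not NE.

The pure Nash equilibria are (Low, Idle, High), (Low, Low, Medium).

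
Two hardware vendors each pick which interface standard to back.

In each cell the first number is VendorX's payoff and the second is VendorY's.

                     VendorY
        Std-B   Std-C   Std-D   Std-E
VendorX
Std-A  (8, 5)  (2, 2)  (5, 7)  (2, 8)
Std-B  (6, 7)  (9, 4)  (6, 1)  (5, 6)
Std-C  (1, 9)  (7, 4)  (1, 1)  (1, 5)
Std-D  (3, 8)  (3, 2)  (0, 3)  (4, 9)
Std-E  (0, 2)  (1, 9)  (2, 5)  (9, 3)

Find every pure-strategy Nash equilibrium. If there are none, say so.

VendorX against Std-B: payoffs 8, 6, 1, 3, 0 → best response Std-A.
VendorX against Std-C: payoffs 2, 9, 7, 3, 1 → best response Std-B.
VendorX against Std-D: payoffs 5, 6, 1, 0, 2 → best response Std-B.
VendorX against Std-E: payoffs 2, 5, 1, 4, 9 → best response Std-E.
VendorY against Std-A: payoffs 5, 2, 7, 8 → best response Std-E.
VendorY against Std-B: payoffs 7, 4, 1, 6 → best response Std-B.
VendorY against Std-C: payoffs 9, 4, 1, 5 → best response Std-B.
VendorY against Std-D: payoffs 8, 2, 3, 9 → best response Std-E.
VendorY against Std-E: payoffs 2, 9, 5, 3 → best response Std-C.
No profile is a mutual best response for all players.

No pure-strategy Nash equilibrium.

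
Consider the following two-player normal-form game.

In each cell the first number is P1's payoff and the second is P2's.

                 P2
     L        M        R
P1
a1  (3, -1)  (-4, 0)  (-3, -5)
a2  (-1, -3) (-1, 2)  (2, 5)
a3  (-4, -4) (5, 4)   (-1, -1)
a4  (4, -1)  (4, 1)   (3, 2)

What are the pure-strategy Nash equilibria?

(a3, M); (a4, R)

Mark each player's best response to every combination of opponents' strategies; a profile where every player is best-responding is a pure Nash equilibrium.
P1 against L: payoffs 3, -1, -4, 4 → best response a4.
P1 against M: payoffs -4, -1, 5, 4 → best response a3.
P1 against R: payoffs -3, 2, -1, 3 → best response a4.
P2 against a1: payoffs -1, 0, -5 → best response M.
P2 against a2: payoffs -3, 2, 5 → best response R.
P2 against a3: payoffs -4, 4, -1 → best response M.
P2 against a4: payoffs -1, 1, 2 → best response R.
Mutual best responses: (a3, M); (a4, R).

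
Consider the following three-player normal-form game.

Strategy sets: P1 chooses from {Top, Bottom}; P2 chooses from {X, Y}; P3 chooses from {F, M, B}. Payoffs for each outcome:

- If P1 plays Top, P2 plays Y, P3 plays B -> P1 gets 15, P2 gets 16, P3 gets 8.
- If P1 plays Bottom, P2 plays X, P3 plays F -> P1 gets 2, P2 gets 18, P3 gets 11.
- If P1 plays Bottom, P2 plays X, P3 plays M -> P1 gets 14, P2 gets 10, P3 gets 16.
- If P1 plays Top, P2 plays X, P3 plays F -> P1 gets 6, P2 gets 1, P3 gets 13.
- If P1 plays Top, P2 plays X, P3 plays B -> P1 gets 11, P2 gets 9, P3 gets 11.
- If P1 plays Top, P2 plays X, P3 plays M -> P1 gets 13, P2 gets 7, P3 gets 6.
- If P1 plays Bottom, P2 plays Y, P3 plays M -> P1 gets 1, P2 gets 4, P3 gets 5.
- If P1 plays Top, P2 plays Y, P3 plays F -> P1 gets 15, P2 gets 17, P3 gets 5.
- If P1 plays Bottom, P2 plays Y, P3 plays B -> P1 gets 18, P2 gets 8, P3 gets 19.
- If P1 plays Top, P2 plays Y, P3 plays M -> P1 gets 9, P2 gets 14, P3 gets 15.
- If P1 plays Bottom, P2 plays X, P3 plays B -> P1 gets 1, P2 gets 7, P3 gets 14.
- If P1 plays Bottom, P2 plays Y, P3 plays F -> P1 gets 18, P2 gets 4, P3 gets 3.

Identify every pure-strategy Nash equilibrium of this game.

Check each profile: it is a Nash equilibrium iff no player can strictly gain by switching unilaterally.
(Top, X, F): P2 can switch to Y (1 → 17). Not NE.
(Top, X, M): P1 can switch to Bottom (13 → 14). Not NE.
(Top, X, B): P2 can switch to Y (9 → 16). Not NE.
(Top, Y, F): P1 can switch to Bottom (15 → 18). Not NE.
(Top, Y, M): P1 gets 9, best alternative 1; P2 gets 14, best alternative 7; P3 gets 15, best alternative 8. No profitable deviation — NE.
(Top, Y, B): P1 can switch to Bottom (15 → 18). Not NE.
(Bottom, X, F): P1 can switch to Top (2 → 6). Not NE.
(Bottom, X, M): P1 gets 14, best alternative 13; P2 gets 10, best alternative 4; P3 gets 16, best alternative 14. No profitable deviation — NE.
(Bottom, X, B): P1 can switch to Top (1 → 11). Not NE.
(Bottom, Y, F): P2 can switch to X (4 → 18). Not NE.
(Bottom, Y, B): P1 gets 18, best alternative 15; P2 gets 8, best alternative 7; P3 gets 19, best alternative 5. No profitable deviation — NE.
(The remaining 1 profile has a profitable deviation by the same check.)

(Top, Y, M); (Bottom, X, M); (Bottom, Y, B)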